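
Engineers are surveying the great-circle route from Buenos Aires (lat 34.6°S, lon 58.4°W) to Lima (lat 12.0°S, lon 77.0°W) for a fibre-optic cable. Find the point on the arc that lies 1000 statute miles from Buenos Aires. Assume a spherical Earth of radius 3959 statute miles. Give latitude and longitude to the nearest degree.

Convert each endpoint to a unit vector on the sphere (x = cos φ cos λ, y = cos φ sin λ, z = sin φ).
The central angle between the endpoints is δ = arccos(p₁·p₂) ≈ 0.492 rad (28.2°). The total great-circle distance is δ·R ≈ 0.492 × 3959 ≈ 1950 mi, so the target fraction is f = 1000/1950 ≈ 0.513.
Interpolate at f ≈ 0.513 with slerp weights a = sin((1−f)δ)/sin δ ≈ 0.503, b = sin(fδ)/sin δ ≈ 0.529.
p = a·p₁ + b·p₂ ≈ (0.333, -0.856, -0.395); φ = arcsin(p_z) ≈ -23.28°, λ = atan2(p_y, p_x) ≈ -68.74°.

≈ lat 23°S, lon 69°W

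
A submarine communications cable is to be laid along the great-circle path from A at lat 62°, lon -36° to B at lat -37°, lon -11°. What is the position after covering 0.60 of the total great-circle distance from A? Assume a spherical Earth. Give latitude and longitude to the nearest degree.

≈ lat 3°, lon -19°

Write both endpoints as unit vectors p₁, p₂ with components (cos φ cos λ, cos φ sin λ, sin φ).
The central angle between the endpoints is δ = arccos(p₁·p₂) ≈ 1.764 rad (101.0°).
Interpolate at f = 0.60 with slerp weights a = sin((1−f)δ)/sin δ ≈ 0.661, b = sin(fδ)/sin δ ≈ 0.888.
p = a·p₁ + b·p₂ ≈ (0.947, -0.318, 0.049); φ = arcsin(p_z) ≈ 2.80°, λ = atan2(p_y, p_x) ≈ -18.54°.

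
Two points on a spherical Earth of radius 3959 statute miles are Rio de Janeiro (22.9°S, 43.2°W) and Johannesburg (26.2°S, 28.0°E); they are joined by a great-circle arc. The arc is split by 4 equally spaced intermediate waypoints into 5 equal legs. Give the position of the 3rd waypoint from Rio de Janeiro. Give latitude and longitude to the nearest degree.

≈ 29°S, 1°W

The haversine formula gives a central angle δ ≈ 1.117 rad (64.0°) between the endpoints.
Interpolate at f = 3/5 with slerp weights a = sin((1−f)δ)/sin δ ≈ 0.481, b = sin(fδ)/sin δ ≈ 0.691.
p = a·p₁ + b·p₂ ≈ (0.870, -0.012, -0.492); φ = arcsin(p_z) ≈ -29.49°, λ = atan2(p_y, p_x) ≈ -0.79°.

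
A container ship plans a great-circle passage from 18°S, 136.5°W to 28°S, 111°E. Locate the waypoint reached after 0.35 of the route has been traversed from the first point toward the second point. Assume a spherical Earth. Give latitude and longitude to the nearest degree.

The haversine formula gives a central angle δ ≈ 1.748 rad (100.2°) between the endpoints.
Interpolate at f = 0.35 with slerp weights a = sin((1−f)δ)/sin δ ≈ 0.921, b = sin(fδ)/sin δ ≈ 0.583.
p = a·p₁ + b·p₂ ≈ (-0.820, -0.122, -0.559); φ = arcsin(p_z) ≈ -33.96°, λ = atan2(p_y, p_x) ≈ -171.52°.

≈ 34°S, 172°W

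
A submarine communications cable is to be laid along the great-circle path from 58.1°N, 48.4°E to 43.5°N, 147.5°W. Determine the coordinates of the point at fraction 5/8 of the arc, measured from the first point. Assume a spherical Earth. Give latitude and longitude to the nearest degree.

Write both endpoints as unit vectors p₁, p₂ with components (cos φ cos λ, cos φ sin λ, sin φ).
The central angle between the endpoints is δ = arccos(p₁·p₂) ≈ 1.353 rad (77.5°).
Interpolate at f = 5/8 with slerp weights a = sin((1−f)δ)/sin δ ≈ 0.498, b = sin(fδ)/sin δ ≈ 0.767.
p = a·p₁ + b·p₂ ≈ (-0.294, -0.102, 0.950); φ = arcsin(p_z) ≈ 71.85°, λ = atan2(p_y, p_x) ≈ -160.87°.

≈ 72°N, 161°W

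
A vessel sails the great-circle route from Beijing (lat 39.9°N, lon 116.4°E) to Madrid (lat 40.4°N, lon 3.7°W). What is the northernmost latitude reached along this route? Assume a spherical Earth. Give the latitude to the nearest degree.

≈ 59°N

The great circle lies in the plane with unit normal n̂ = (p₁ × p₂)/|p₁ × p₂|.
Here n̂_z ≈ -0.509; the vertex latitude is φ_max = arccos|n̂_z| ≈ 59.4°.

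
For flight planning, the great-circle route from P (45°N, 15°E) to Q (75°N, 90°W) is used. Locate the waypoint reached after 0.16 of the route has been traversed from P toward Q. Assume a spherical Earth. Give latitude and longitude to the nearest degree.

≈ (53°N, 11°E)

Convert each endpoint to a unit vector on the sphere (x = cos φ cos λ, y = cos φ sin λ, z = sin φ).
The central angle between the endpoints is δ = arccos(p₁·p₂) ≈ 0.882 rad (50.5°).
Interpolate at f = 0.16 with slerp weights a = sin((1−f)δ)/sin δ ≈ 0.874, b = sin(fδ)/sin δ ≈ 0.182.
p = a·p₁ + b·p₂ ≈ (0.597, 0.113, 0.794); φ = arcsin(p_z) ≈ 52.58°, λ = atan2(p_y, p_x) ≈ 10.70°.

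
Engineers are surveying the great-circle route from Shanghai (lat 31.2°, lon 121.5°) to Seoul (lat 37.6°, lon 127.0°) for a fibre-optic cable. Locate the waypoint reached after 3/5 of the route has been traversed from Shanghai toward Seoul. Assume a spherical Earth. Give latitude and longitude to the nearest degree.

The haversine formula gives a central angle δ ≈ 0.137 rad (7.8°) between the endpoints.
Interpolate at f = 3/5 with slerp weights a = sin((1−f)δ)/sin δ ≈ 0.401, b = sin(fδ)/sin δ ≈ 0.601.
p = a·p₁ + b·p₂ ≈ (-0.466, 0.673, 0.575); φ = arcsin(p_z) ≈ 35.07°, λ = atan2(p_y, p_x) ≈ 124.70°.

≈ lat 35°, lon 125°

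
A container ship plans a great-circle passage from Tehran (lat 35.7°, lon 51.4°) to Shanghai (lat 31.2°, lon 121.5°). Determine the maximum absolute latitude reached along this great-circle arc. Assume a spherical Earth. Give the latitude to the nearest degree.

The great circle lies in the plane with unit normal n̂ = (p₁ × p₂)/|p₁ × p₂|.
Here n̂_z ≈ +0.775; the vertex latitude is φ_max = arccos|n̂_z| ≈ 39.2°.
Check via Clairaut: cos φ_max = |cos φ₁| · sin C = cos(35.7°)·sin(72.7°) ≈ 0.775, again giving ≈ 39.2°.

≈ 39°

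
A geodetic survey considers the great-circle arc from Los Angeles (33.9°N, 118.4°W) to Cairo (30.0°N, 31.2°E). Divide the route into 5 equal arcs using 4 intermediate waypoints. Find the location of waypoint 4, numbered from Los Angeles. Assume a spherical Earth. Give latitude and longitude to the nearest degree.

Convert each endpoint to a unit vector on the sphere (x = cos φ cos λ, y = cos φ sin λ, z = sin φ).
The central angle between the endpoints is δ = arccos(p₁·p₂) ≈ 1.919 rad (109.9°).
Interpolate at f = 4/5 with slerp weights a = sin((1−f)δ)/sin δ ≈ 0.398, b = sin(fδ)/sin δ ≈ 1.063.
p = a·p₁ + b·p₂ ≈ (0.630, 0.186, 0.754); φ = arcsin(p_z) ≈ 48.91°, λ = atan2(p_y, p_x) ≈ 16.45°.

≈ 49°N, 16°E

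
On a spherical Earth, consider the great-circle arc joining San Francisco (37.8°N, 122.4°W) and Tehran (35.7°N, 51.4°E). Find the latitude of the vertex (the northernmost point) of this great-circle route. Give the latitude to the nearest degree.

The great circle lies in the plane with unit normal n̂ = (p₁ × p₂)/|p₁ × p₂|.
Here n̂_z ≈ +0.072; the vertex latitude is φ_max = arccos|n̂_z| ≈ 85.9°.

≈ 86°N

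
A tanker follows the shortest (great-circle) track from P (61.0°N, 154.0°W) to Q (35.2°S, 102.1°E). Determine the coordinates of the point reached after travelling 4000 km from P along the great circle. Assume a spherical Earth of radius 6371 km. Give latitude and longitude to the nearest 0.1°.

≈ (42.0°N, 154.4°E)

Convert each endpoint to a unit vector on the sphere (x = cos φ cos λ, y = cos φ sin λ, z = sin φ).
The central angle between the endpoints is δ = arccos(p₁·p₂) ≈ 2.213 rad (126.8°). The total great-circle distance is δ·R ≈ 2.213 × 6371 ≈ 14102 km, so the target fraction is f = 4000/14102 ≈ 0.284.
Interpolate at f ≈ 0.284 with slerp weights a = sin((1−f)δ)/sin δ ≈ 1.249, b = sin(fδ)/sin δ ≈ 0.734.
p = a·p₁ + b·p₂ ≈ (-0.670, 0.321, 0.669); φ = arcsin(p_z) ≈ 42.03°, λ = atan2(p_y, p_x) ≈ 154.41°.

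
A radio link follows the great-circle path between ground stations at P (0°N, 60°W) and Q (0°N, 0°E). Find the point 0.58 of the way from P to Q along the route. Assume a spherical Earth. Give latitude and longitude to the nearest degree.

Write both endpoints as unit vectors p₁, p₂ with components (cos φ cos λ, cos φ sin λ, sin φ).
The central angle between the endpoints is δ = arccos(p₁·p₂) ≈ 1.047 rad (60.0°).
Interpolate at f = 0.58 with slerp weights a = sin((1−f)δ)/sin δ ≈ 0.492, b = sin(fδ)/sin δ ≈ 0.659.
p = a·p₁ + b·p₂ ≈ (0.905, -0.426, 0.000); φ = arcsin(p_z) ≈ 0.00°, λ = atan2(p_y, p_x) ≈ -25.20°.

≈ (0°N, 25°W)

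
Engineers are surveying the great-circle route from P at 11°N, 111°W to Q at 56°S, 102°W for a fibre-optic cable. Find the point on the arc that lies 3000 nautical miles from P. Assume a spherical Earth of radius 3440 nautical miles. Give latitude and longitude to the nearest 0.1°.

≈ 38.7°S, 105.7°W

The haversine formula gives a central angle δ ≈ 1.177 rad (67.4°) between the endpoints. The total great-circle distance is δ·R ≈ 1.177 × 3440 ≈ 4048 nmi, so the target fraction is f = 3000/4048 ≈ 0.741.
Interpolate at f ≈ 0.741 with slerp weights a = sin((1−f)δ)/sin δ ≈ 0.325, b = sin(fδ)/sin δ ≈ 0.829.
p = a·p₁ + b·p₂ ≈ (-0.211, -0.751, -0.625); φ = arcsin(p_z) ≈ -38.72°, λ = atan2(p_y, p_x) ≈ -105.67°.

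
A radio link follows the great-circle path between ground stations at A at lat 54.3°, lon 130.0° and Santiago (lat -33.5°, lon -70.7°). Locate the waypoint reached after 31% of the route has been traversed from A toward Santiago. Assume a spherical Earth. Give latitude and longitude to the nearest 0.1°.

≈ lat 59.2°, lon -134.8°

The haversine formula gives a central angle δ ≈ 2.698 rad (154.6°) between the endpoints.
Interpolate at f = 0.31 with slerp weights a = sin((1−f)δ)/sin δ ≈ 2.234, b = sin(fδ)/sin δ ≈ 1.731.
p = a·p₁ + b·p₂ ≈ (-0.361, -0.364, 0.859); φ = arcsin(p_z) ≈ 59.17°, λ = atan2(p_y, p_x) ≈ -134.76°.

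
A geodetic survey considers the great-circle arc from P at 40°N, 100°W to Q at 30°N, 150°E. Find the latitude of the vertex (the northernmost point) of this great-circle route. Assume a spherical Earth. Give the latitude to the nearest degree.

The great circle lies in the plane with unit normal n̂ = (p₁ × p₂)/|p₁ × p₂|.
Here n̂_z ≈ -0.626; the vertex latitude is φ_max = arccos|n̂_z| ≈ 51.2°.

≈ 51°N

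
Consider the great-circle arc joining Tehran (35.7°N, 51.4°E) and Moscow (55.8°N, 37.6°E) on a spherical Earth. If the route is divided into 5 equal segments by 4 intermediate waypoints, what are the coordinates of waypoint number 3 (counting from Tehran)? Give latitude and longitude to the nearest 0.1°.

≈ (48.0°N, 44.4°E)

Convert each endpoint to a unit vector on the sphere (x = cos φ cos λ, y = cos φ sin λ, z = sin φ).
The central angle between the endpoints is δ = arccos(p₁·p₂) ≈ 0.387 rad (22.2°).
Interpolate at f = 3/5 with slerp weights a = sin((1−f)δ)/sin δ ≈ 0.409, b = sin(fδ)/sin δ ≈ 0.610.
p = a·p₁ + b·p₂ ≈ (0.479, 0.468, 0.743); φ = arcsin(p_z) ≈ 47.96°, λ = atan2(p_y, p_x) ≈ 44.39°.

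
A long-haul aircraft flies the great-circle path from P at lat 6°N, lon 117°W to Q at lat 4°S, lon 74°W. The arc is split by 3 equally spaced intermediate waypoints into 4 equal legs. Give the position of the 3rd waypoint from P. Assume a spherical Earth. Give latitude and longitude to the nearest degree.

From cos δ = sin φ₁ sin φ₂ + cos φ₁ cos φ₂ cos Δλ, the central angle is δ ≈ 0.769 rad (44.1°).
Interpolate at f = 3/4 with slerp weights a = sin((1−f)δ)/sin δ ≈ 0.275, b = sin(fδ)/sin δ ≈ 0.784.
p = a·p₁ + b·p₂ ≈ (0.092, -0.995, -0.026); φ = arcsin(p_z) ≈ -1.49°, λ = atan2(p_y, p_x) ≈ -84.75°.

≈ lat 1°S, lon 85°W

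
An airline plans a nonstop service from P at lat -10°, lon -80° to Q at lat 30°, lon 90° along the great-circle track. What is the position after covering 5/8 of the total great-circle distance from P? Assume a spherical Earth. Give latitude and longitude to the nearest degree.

From cos δ = sin φ₁ sin φ₂ + cos φ₁ cos φ₂ cos Δλ, the central angle is δ ≈ 2.756 rad (157.9°).
Interpolate at f = 5/8 with slerp weights a = sin((1−f)δ)/sin δ ≈ 2.287, b = sin(fδ)/sin δ ≈ 2.631.
p = a·p₁ + b·p₂ ≈ (0.391, 0.061, 0.918); φ = arcsin(p_z) ≈ 66.69°, λ = atan2(p_y, p_x) ≈ 8.81°.

≈ lat 67°, lon 9°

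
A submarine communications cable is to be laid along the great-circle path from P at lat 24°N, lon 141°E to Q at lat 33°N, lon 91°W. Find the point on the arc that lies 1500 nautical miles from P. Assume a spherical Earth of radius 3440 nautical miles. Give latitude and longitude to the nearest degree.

The haversine formula gives a central angle δ ≈ 1.824 rad (104.5°) between the endpoints. The total great-circle distance is δ·R ≈ 1.824 × 3440 ≈ 6273 nmi, so the target fraction is f = 1500/6273 ≈ 0.239.
Interpolate at f ≈ 0.239 with slerp weights a = sin((1−f)δ)/sin δ ≈ 1.016, b = sin(fδ)/sin δ ≈ 0.436.
p = a·p₁ + b·p₂ ≈ (-0.727, 0.218, 0.651); φ = arcsin(p_z) ≈ 40.59°, λ = atan2(p_y, p_x) ≈ 163.31°.

≈ lat 41°N, lon 163°E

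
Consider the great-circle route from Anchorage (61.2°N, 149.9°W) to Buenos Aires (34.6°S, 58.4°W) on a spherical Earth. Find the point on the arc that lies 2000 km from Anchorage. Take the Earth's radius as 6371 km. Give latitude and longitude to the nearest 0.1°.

Convert each endpoint to a unit vector on the sphere (x = cos φ cos λ, y = cos φ sin λ, z = sin φ).
The central angle between the endpoints is δ = arccos(p₁·p₂) ≈ 2.104 rad (120.5°). The total great-circle distance is δ·R ≈ 2.104 × 6371 ≈ 13402 km, so the target fraction is f = 2000/13402 ≈ 0.149.
Interpolate at f ≈ 0.149 with slerp weights a = sin((1−f)δ)/sin δ ≈ 1.133, b = sin(fδ)/sin δ ≈ 0.358.
p = a·p₁ + b·p₂ ≈ (-0.318, -0.525, 0.789); φ = arcsin(p_z) ≈ 52.14°, λ = atan2(p_y, p_x) ≈ -121.17°.

≈ (52.1°N, 121.2°W)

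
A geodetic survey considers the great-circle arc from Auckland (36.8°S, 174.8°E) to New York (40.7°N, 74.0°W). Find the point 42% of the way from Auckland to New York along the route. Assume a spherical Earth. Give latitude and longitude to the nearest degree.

Write both endpoints as unit vectors p₁, p₂ with components (cos φ cos λ, cos φ sin λ, sin φ).
The central angle between the endpoints is δ = arccos(p₁·p₂) ≈ 2.227 rad (127.6°).
Interpolate at f = 0.42 with slerp weights a = sin((1−f)δ)/sin δ ≈ 1.213, b = sin(fδ)/sin δ ≈ 1.016.
p = a·p₁ + b·p₂ ≈ (-0.755, -0.652, -0.064); φ = arcsin(p_z) ≈ -3.69°, λ = atan2(p_y, p_x) ≈ -139.19°.

≈ 4°S, 139°W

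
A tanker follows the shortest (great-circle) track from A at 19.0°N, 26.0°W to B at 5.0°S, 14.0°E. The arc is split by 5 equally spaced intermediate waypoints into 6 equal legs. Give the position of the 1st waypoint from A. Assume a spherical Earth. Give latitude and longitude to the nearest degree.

Convert each endpoint to a unit vector on the sphere (x = cos φ cos λ, y = cos φ sin λ, z = sin φ).
The central angle between the endpoints is δ = arccos(p₁·p₂) ≈ 0.805 rad (46.1°).
Interpolate at f = 1/6 with slerp weights a = sin((1−f)δ)/sin δ ≈ 0.862, b = sin(fδ)/sin δ ≈ 0.186.
p = a·p₁ + b·p₂ ≈ (0.912, -0.313, 0.265); φ = arcsin(p_z) ≈ 15.34°, λ = atan2(p_y, p_x) ≈ -18.92°.

≈ 15°N, 19°W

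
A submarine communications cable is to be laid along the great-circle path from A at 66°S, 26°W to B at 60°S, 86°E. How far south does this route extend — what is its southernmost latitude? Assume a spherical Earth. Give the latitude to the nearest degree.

The great circle lies in the plane with unit normal n̂ = (p₁ × p₂)/|p₁ × p₂|.
Here n̂_z ≈ +0.270; the vertex latitude is φ_max = arccos|n̂_z| ≈ 74.4°.

≈ 74°S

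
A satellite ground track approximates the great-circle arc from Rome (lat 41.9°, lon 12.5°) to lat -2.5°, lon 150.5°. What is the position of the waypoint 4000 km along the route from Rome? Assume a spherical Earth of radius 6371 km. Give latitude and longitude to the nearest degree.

≈ lat 52°, lon 64°

Convert each endpoint to a unit vector on the sphere (x = cos φ cos λ, y = cos φ sin λ, z = sin φ).
The central angle between the endpoints is δ = arccos(p₁·p₂) ≈ 2.192 rad (125.6°). The total great-circle distance is δ·R ≈ 2.192 × 6371 ≈ 13963 km, so the target fraction is f = 4000/13963 ≈ 0.286.
Interpolate at f ≈ 0.286 with slerp weights a = sin((1−f)δ)/sin δ ≈ 1.229, b = sin(fδ)/sin δ ≈ 0.722.
p = a·p₁ + b·p₂ ≈ (0.265, 0.553, 0.790); φ = arcsin(p_z) ≈ 52.14°, λ = atan2(p_y, p_x) ≈ 64.37°.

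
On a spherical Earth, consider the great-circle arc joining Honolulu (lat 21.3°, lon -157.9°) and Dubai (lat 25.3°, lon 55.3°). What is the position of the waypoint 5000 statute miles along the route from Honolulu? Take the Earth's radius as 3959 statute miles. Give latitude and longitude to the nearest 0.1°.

Write both endpoints as unit vectors p₁, p₂ with components (cos φ cos λ, cos φ sin λ, sin φ).
The central angle between the endpoints is δ = arccos(p₁·p₂) ≈ 2.153 rad (123.3°). The total great-circle distance is δ·R ≈ 2.153 × 3959 ≈ 8522 mi, so the target fraction is f = 5000/8522 ≈ 0.587.
Interpolate at f ≈ 0.587 with slerp weights a = sin((1−f)δ)/sin δ ≈ 0.930, b = sin(fδ)/sin δ ≈ 1.141.
p = a·p₁ + b·p₂ ≈ (-0.216, 0.522, 0.825); φ = arcsin(p_z) ≈ 55.62°, λ = atan2(p_y, p_x) ≈ 112.45°.

≈ lat 55.6°, lon 112.5°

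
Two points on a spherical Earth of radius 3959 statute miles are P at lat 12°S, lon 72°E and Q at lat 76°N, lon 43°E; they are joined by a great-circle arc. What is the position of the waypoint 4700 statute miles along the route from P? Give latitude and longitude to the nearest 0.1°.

≈ lat 55.4°N, lon 61.0°E

Convert each endpoint to a unit vector on the sphere (x = cos φ cos λ, y = cos φ sin λ, z = sin φ).
The central angle between the endpoints is δ = arccos(p₁·p₂) ≈ 1.566 rad (89.7°). The total great-circle distance is δ·R ≈ 1.566 × 3959 ≈ 6198 mi, so the target fraction is f = 4700/6198 ≈ 0.758.
Interpolate at f ≈ 0.758 with slerp weights a = sin((1−f)δ)/sin δ ≈ 0.369, b = sin(fδ)/sin δ ≈ 0.927.
p = a·p₁ + b·p₂ ≈ (0.276, 0.497, 0.823); φ = arcsin(p_z) ≈ 55.38°, λ = atan2(p_y, p_x) ≈ 60.96°.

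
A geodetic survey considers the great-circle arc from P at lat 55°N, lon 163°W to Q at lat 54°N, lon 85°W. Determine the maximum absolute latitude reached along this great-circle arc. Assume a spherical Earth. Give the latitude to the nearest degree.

The great circle lies in the plane with unit normal n̂ = (p₁ × p₂)/|p₁ × p₂|.
Here n̂_z ≈ +0.485; the vertex latitude is φ_max = arccos|n̂_z| ≈ 61.0°.
Check via Clairaut: cos φ_max = |cos φ₁| · sin C = cos(55.0°)·sin(57.7°) ≈ 0.485, again giving ≈ 61.0°.

≈ 61°N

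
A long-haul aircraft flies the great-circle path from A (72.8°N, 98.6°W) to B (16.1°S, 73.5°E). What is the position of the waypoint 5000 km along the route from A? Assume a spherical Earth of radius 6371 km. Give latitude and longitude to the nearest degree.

Convert each endpoint to a unit vector on the sphere (x = cos φ cos λ, y = cos φ sin λ, z = sin φ).
The central angle between the endpoints is δ = arccos(p₁·p₂) ≈ 2.149 rad (123.1°). The total great-circle distance is δ·R ≈ 2.149 × 6371 ≈ 13690 km, so the target fraction is f = 5000/13690 ≈ 0.365.
Interpolate at f ≈ 0.365 with slerp weights a = sin((1−f)δ)/sin δ ≈ 1.168, b = sin(fδ)/sin δ ≈ 0.844.
p = a·p₁ + b·p₂ ≈ (0.179, 0.436, 0.882); φ = arcsin(p_z) ≈ 61.91°, λ = atan2(p_y, p_x) ≈ 67.71°.

≈ (62°N, 68°E)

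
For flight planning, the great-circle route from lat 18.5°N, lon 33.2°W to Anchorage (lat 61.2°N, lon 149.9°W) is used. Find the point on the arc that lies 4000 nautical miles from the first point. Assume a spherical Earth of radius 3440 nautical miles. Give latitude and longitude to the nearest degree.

The haversine formula gives a central angle δ ≈ 1.498 rad (85.8°) between the endpoints. The total great-circle distance is δ·R ≈ 1.498 × 3440 ≈ 5153 nmi, so the target fraction is f = 4000/5153 ≈ 0.776.
Interpolate at f ≈ 0.776 with slerp weights a = sin((1−f)δ)/sin δ ≈ 0.330, b = sin(fδ)/sin δ ≈ 0.920.
p = a·p₁ + b·p₂ ≈ (-0.122, -0.394, 0.911); φ = arcsin(p_z) ≈ 65.67°, λ = atan2(p_y, p_x) ≈ -107.21°.

≈ lat 66°N, lon 107°W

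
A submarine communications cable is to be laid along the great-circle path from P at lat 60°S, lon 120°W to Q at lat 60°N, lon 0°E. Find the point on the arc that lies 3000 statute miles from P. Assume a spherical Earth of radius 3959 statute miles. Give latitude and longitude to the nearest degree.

≈ lat 28°S, lon 76°W

Write both endpoints as unit vectors p₁, p₂ with components (cos φ cos λ, cos φ sin λ, sin φ).
The central angle between the endpoints is δ = arccos(p₁·p₂) ≈ 2.636 rad (151.0°). The total great-circle distance is δ·R ≈ 2.636 × 3959 ≈ 10437 mi, so the target fraction is f = 3000/10437 ≈ 0.287.
Interpolate at f ≈ 0.287 with slerp weights a = sin((1−f)δ)/sin δ ≈ 1.969, b = sin(fδ)/sin δ ≈ 1.420.
p = a·p₁ + b·p₂ ≈ (0.218, -0.852, -0.475); φ = arcsin(p_z) ≈ -28.38°, λ = atan2(p_y, p_x) ≈ -75.67°.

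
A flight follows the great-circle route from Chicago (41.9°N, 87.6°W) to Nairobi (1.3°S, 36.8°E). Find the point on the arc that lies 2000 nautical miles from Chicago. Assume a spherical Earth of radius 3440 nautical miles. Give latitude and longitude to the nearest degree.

From cos δ = sin φ₁ sin φ₂ + cos φ₁ cos φ₂ cos Δλ, the central angle is δ ≈ 2.021 rad (115.8°). The total great-circle distance is δ·R ≈ 2.021 × 3440 ≈ 6954 nmi, so the target fraction is f = 2000/6954 ≈ 0.288.
Interpolate at f ≈ 0.288 with slerp weights a = sin((1−f)δ)/sin δ ≈ 1.101, b = sin(fδ)/sin δ ≈ 0.610.
p = a·p₁ + b·p₂ ≈ (0.523, -0.454, 0.722); φ = arcsin(p_z) ≈ 46.20°, λ = atan2(p_y, p_x) ≈ -40.96°.

≈ 46°N, 41°W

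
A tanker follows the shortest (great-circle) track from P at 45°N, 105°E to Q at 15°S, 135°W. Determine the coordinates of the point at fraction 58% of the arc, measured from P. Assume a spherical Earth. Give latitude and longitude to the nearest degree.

≈ 21°N, 172°W

Write both endpoints as unit vectors p₁, p₂ with components (cos φ cos λ, cos φ sin λ, sin φ).
The central angle between the endpoints is δ = arccos(p₁·p₂) ≈ 2.123 rad (121.6°).
Interpolate at f = 0.58 with slerp weights a = sin((1−f)δ)/sin δ ≈ 0.914, b = sin(fδ)/sin δ ≈ 1.108.
p = a·p₁ + b·p₂ ≈ (-0.924, -0.132, 0.360); φ = arcsin(p_z) ≈ 21.07°, λ = atan2(p_y, p_x) ≈ -171.85°.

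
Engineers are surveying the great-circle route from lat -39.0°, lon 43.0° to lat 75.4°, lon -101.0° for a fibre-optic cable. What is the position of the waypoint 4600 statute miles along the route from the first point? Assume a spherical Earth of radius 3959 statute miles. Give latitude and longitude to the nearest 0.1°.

Write both endpoints as unit vectors p₁, p₂ with components (cos φ cos λ, cos φ sin λ, sin φ).
The central angle between the endpoints is δ = arccos(p₁·p₂) ≈ 2.446 rad (140.1°). The total great-circle distance is δ·R ≈ 2.446 × 3959 ≈ 9683 mi, so the target fraction is f = 4600/9683 ≈ 0.475.
Interpolate at f ≈ 0.475 with slerp weights a = sin((1−f)δ)/sin δ ≈ 1.496, b = sin(fδ)/sin δ ≈ 1.431.
p = a·p₁ + b·p₂ ≈ (0.781, 0.439, 0.444); φ = arcsin(p_z) ≈ 26.33°, λ = atan2(p_y, p_x) ≈ 29.31°.

≈ lat 26.3°, lon 29.3°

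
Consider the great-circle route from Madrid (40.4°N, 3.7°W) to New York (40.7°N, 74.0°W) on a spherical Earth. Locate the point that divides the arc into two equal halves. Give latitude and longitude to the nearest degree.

≈ 46°N, 39°W

From cos δ = sin φ₁ sin φ₂ + cos φ₁ cos φ₂ cos Δλ, the central angle is δ ≈ 0.906 rad (51.9°).
Interpolate at f = 1/2 with slerp weights a = sin((1−f)δ)/sin δ ≈ 0.556, b = sin(fδ)/sin δ ≈ 0.556.
p = a·p₁ + b·p₂ ≈ (0.539, -0.433, 0.723); φ = arcsin(p_z) ≈ 46.30°, λ = atan2(p_y, p_x) ≈ -38.76°.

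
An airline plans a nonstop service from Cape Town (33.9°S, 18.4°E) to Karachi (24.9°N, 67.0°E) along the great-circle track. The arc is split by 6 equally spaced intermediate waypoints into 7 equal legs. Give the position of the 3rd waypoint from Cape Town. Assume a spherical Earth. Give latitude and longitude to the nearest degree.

Convert each endpoint to a unit vector on the sphere (x = cos φ cos λ, y = cos φ sin λ, z = sin φ).
The central angle between the endpoints is δ = arccos(p₁·p₂) ≈ 1.305 rad (74.7°).
Interpolate at f = 3/7 with slerp weights a = sin((1−f)δ)/sin δ ≈ 0.703, b = sin(fδ)/sin δ ≈ 0.550.
p = a·p₁ + b·p₂ ≈ (0.749, 0.643, -0.161); φ = arcsin(p_z) ≈ -9.25°, λ = atan2(p_y, p_x) ≈ 40.67°.

≈ (9°S, 41°E)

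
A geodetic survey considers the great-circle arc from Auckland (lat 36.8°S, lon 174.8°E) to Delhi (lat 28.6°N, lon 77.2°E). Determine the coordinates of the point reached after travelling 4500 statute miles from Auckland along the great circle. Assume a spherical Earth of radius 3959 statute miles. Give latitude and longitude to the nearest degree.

Write both endpoints as unit vectors p₁, p₂ with components (cos φ cos λ, cos φ sin λ, sin φ).
The central angle between the endpoints is δ = arccos(p₁·p₂) ≈ 1.960 rad (112.3°). The total great-circle distance is δ·R ≈ 1.960 × 3959 ≈ 7761 mi, so the target fraction is f = 4500/7761 ≈ 0.580.
Interpolate at f ≈ 0.580 with slerp weights a = sin((1−f)δ)/sin δ ≈ 0.793, b = sin(fδ)/sin δ ≈ 0.981.
p = a·p₁ + b·p₂ ≈ (-0.442, 0.897, -0.006); φ = arcsin(p_z) ≈ -0.32°, λ = atan2(p_y, p_x) ≈ 116.21°.

≈ lat 0°N, lon 116°E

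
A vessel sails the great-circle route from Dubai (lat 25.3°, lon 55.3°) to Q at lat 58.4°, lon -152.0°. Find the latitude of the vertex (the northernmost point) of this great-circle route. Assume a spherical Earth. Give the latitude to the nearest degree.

The great circle lies in the plane with unit normal n̂ = (p₁ × p₂)/|p₁ × p₂|.
Here n̂_z ≈ +0.218; the vertex latitude is φ_max = arccos|n̂_z| ≈ 77.4°.
Check via Clairaut: cos φ_max = |cos φ₁| · sin C = cos(25.3°)·sin(13.9°) ≈ 0.218, again giving ≈ 77.4°.

≈ 77°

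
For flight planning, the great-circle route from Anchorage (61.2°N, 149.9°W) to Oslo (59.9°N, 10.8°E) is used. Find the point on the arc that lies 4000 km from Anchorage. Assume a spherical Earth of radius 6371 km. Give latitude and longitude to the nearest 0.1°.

The haversine formula gives a central angle δ ≈ 1.012 rad (58.0°) between the endpoints. The total great-circle distance is δ·R ≈ 1.012 × 6371 ≈ 6448 km, so the target fraction is f = 4000/6448 ≈ 0.620.
Interpolate at f ≈ 0.620 with slerp weights a = sin((1−f)δ)/sin δ ≈ 0.442, b = sin(fδ)/sin δ ≈ 0.693.
p = a·p₁ + b·p₂ ≈ (0.157, -0.042, 0.987); φ = arcsin(p_z) ≈ 80.65°, λ = atan2(p_y, p_x) ≈ -14.87°.

≈ (80.7°N, 14.9°W)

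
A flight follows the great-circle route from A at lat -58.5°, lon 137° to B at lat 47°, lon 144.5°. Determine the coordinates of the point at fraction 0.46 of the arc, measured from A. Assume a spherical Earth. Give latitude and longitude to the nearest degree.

The haversine formula gives a central angle δ ≈ 1.844 rad (105.7°) between the endpoints.
Interpolate at f = 0.46 with slerp weights a = sin((1−f)δ)/sin δ ≈ 0.872, b = sin(fδ)/sin δ ≈ 0.779.
p = a·p₁ + b·p₂ ≈ (-0.766, 0.619, -0.173); φ = arcsin(p_z) ≈ -9.98°, λ = atan2(p_y, p_x) ≈ 141.04°.

≈ lat -10°, lon 141°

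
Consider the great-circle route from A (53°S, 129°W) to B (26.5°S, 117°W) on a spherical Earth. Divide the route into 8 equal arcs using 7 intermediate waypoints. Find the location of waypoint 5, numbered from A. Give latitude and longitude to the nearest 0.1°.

≈ (36.6°S, 120.5°W)

Write both endpoints as unit vectors p₁, p₂ with components (cos φ cos λ, cos φ sin λ, sin φ).
The central angle between the endpoints is δ = arccos(p₁·p₂) ≈ 0.488 rad (28.0°).
Interpolate at f = 5/8 with slerp weights a = sin((1−f)δ)/sin δ ≈ 0.388, b = sin(fδ)/sin δ ≈ 0.640.
p = a·p₁ + b·p₂ ≈ (-0.407, -0.692, -0.596); φ = arcsin(p_z) ≈ -36.57°, λ = atan2(p_y, p_x) ≈ -120.47°.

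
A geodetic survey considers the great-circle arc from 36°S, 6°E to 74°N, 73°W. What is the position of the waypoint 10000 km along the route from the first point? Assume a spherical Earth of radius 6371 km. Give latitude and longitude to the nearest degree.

≈ 50°N, 24°W

Convert each endpoint to a unit vector on the sphere (x = cos φ cos λ, y = cos φ sin λ, z = sin φ).
The central angle between the endpoints is δ = arccos(p₁·p₂) ≈ 2.121 rad (121.5°). The total great-circle distance is δ·R ≈ 2.121 × 6371 ≈ 13510 km, so the target fraction is f = 10000/13510 ≈ 0.740.
Interpolate at f ≈ 0.740 with slerp weights a = sin((1−f)δ)/sin δ ≈ 0.614, b = sin(fδ)/sin δ ≈ 1.173.
p = a·p₁ + b·p₂ ≈ (0.588, -0.257, 0.767); φ = arcsin(p_z) ≈ 50.04°, λ = atan2(p_y, p_x) ≈ -23.61°.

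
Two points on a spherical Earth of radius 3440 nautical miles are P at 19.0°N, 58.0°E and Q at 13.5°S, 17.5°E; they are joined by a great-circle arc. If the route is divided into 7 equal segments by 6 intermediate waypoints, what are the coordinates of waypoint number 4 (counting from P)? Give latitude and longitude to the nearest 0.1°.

≈ 0.6°N, 34.6°E

Write both endpoints as unit vectors p₁, p₂ with components (cos φ cos λ, cos φ sin λ, sin φ).
The central angle between the endpoints is δ = arccos(p₁·p₂) ≈ 0.898 rad (51.5°).
Interpolate at f = 4/7 with slerp weights a = sin((1−f)δ)/sin δ ≈ 0.480, b = sin(fδ)/sin δ ≈ 0.628.
p = a·p₁ + b·p₂ ≈ (0.823, 0.568, 0.010); φ = arcsin(p_z) ≈ 0.56°, λ = atan2(p_y, p_x) ≈ 34.65°.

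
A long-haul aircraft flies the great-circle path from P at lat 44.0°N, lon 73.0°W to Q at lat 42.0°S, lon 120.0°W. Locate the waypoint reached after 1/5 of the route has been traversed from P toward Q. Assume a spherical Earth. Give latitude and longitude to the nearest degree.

Write both endpoints as unit vectors p₁, p₂ with components (cos φ cos λ, cos φ sin λ, sin φ).
The central angle between the endpoints is δ = arccos(p₁·p₂) ≈ 1.671 rad (95.8°).
Interpolate at f = 1/5 with slerp weights a = sin((1−f)δ)/sin δ ≈ 0.978, b = sin(fδ)/sin δ ≈ 0.330.
p = a·p₁ + b·p₂ ≈ (0.083, -0.885, 0.459); φ = arcsin(p_z) ≈ 27.29°, λ = atan2(p_y, p_x) ≈ -84.63°.

≈ lat 27°N, lon 85°W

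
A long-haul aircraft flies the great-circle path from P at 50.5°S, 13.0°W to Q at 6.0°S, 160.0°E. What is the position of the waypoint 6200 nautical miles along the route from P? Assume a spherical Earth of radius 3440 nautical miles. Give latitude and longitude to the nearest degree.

≈ 26°S, 158°E

Convert each endpoint to a unit vector on the sphere (x = cos φ cos λ, y = cos φ sin λ, z = sin φ).
The central angle between the endpoints is δ = arccos(p₁·p₂) ≈ 2.150 rad (123.2°). The total great-circle distance is δ·R ≈ 2.150 × 3440 ≈ 7395 nmi, so the target fraction is f = 6200/7395 ≈ 0.838.
Interpolate at f ≈ 0.838 with slerp weights a = sin((1−f)δ)/sin δ ≈ 0.407, b = sin(fδ)/sin δ ≈ 1.163.
p = a·p₁ + b·p₂ ≈ (-0.835, 0.337, -0.436); φ = arcsin(p_z) ≈ -25.82°, λ = atan2(p_y, p_x) ≈ 157.99°.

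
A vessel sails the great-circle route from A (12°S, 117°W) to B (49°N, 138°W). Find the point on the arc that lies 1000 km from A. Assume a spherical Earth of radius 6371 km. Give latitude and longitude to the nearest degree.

Convert each endpoint to a unit vector on the sphere (x = cos φ cos λ, y = cos φ sin λ, z = sin φ).
The central angle between the endpoints is δ = arccos(p₁·p₂) ≈ 1.113 rad (63.8°). The total great-circle distance is δ·R ≈ 1.113 × 6371 ≈ 7089 km, so the target fraction is f = 1000/7089 ≈ 0.141.
Interpolate at f ≈ 0.141 with slerp weights a = sin((1−f)δ)/sin δ ≈ 0.911, b = sin(fδ)/sin δ ≈ 0.174.
p = a·p₁ + b·p₂ ≈ (-0.489, -0.870, -0.058); φ = arcsin(p_z) ≈ -3.31°, λ = atan2(p_y, p_x) ≈ -119.35°.

≈ (3°S, 119°W)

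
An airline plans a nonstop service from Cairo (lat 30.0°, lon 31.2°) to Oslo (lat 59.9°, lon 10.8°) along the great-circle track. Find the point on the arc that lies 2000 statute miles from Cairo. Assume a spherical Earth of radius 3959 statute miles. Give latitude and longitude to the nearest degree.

From cos δ = sin φ₁ sin φ₂ + cos φ₁ cos φ₂ cos Δλ, the central angle is δ ≈ 0.574 rad (32.9°). The total great-circle distance is δ·R ≈ 0.574 × 3959 ≈ 2273 mi, so the target fraction is f = 2000/2273 ≈ 0.880.
Interpolate at f ≈ 0.880 with slerp weights a = sin((1−f)δ)/sin δ ≈ 0.127, b = sin(fδ)/sin δ ≈ 0.891.
p = a·p₁ + b·p₂ ≈ (0.533, 0.141, 0.834); φ = arcsin(p_z) ≈ 56.55°, λ = atan2(p_y, p_x) ≈ 14.78°.

≈ lat 57°, lon 15°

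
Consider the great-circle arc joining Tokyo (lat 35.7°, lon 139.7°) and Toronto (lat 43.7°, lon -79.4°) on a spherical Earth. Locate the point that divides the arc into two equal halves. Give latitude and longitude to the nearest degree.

≈ lat 68°, lon -159°

The haversine formula gives a central angle δ ≈ 1.623 rad (93.0°) between the endpoints.
Interpolate at f = 1/2 with slerp weights a = sin((1−f)δ)/sin δ ≈ 0.726, b = sin(fδ)/sin δ ≈ 0.726.
p = a·p₁ + b·p₂ ≈ (-0.353, -0.135, 0.926); φ = arcsin(p_z) ≈ 67.78°, λ = atan2(p_y, p_x) ≈ -159.13°.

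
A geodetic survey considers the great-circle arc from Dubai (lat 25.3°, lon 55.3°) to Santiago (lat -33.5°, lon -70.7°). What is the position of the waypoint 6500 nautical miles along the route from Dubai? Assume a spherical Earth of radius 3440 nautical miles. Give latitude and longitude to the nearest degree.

The haversine formula gives a central angle δ ≈ 2.317 rad (132.8°) between the endpoints. The total great-circle distance is δ·R ≈ 2.317 × 3440 ≈ 7971 nmi, so the target fraction is f = 6500/7971 ≈ 0.815.
Interpolate at f ≈ 0.815 with slerp weights a = sin((1−f)δ)/sin δ ≈ 0.565, b = sin(fδ)/sin δ ≈ 1.294.
p = a·p₁ + b·p₂ ≈ (0.647, -0.598, -0.473); φ = arcsin(p_z) ≈ -28.20°, λ = atan2(p_y, p_x) ≈ -42.74°.

≈ lat -28°, lon -43°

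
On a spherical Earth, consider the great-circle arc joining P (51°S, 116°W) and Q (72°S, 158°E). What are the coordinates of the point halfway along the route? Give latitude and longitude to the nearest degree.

The haversine formula gives a central angle δ ≈ 0.719 rad (41.2°) between the endpoints.
Interpolate at f = 1/2 with slerp weights a = sin((1−f)δ)/sin δ ≈ 0.534, b = sin(fδ)/sin δ ≈ 0.534.
p = a·p₁ + b·p₂ ≈ (-0.300, -0.240, -0.923); φ = arcsin(p_z) ≈ -67.38°, λ = atan2(p_y, p_x) ≈ -141.34°.

≈ (67°S, 141°W)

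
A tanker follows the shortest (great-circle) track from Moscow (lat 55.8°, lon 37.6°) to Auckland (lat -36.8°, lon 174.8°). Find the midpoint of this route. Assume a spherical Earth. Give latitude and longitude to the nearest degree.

≈ lat 23°, lon 130°

Convert each endpoint to a unit vector on the sphere (x = cos φ cos λ, y = cos φ sin λ, z = sin φ).
The central angle between the endpoints is δ = arccos(p₁·p₂) ≈ 2.542 rad (145.7°).
Interpolate at f = 1/2 with slerp weights a = sin((1−f)δ)/sin δ ≈ 1.694, b = sin(fδ)/sin δ ≈ 1.694.
p = a·p₁ + b·p₂ ≈ (-0.596, 0.704, 0.386); φ = arcsin(p_z) ≈ 22.72°, λ = atan2(p_y, p_x) ≈ 130.28°.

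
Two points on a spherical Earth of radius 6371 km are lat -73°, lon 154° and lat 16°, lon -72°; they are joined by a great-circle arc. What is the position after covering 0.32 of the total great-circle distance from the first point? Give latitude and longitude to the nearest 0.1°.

Write both endpoints as unit vectors p₁, p₂ with components (cos φ cos λ, cos φ sin λ, sin φ).
The central angle between the endpoints is δ = arccos(p₁·p₂) ≈ 2.047 rad (117.3°).
Interpolate at f = 0.32 with slerp weights a = sin((1−f)δ)/sin δ ≈ 1.108, b = sin(fδ)/sin δ ≈ 0.686.
p = a·p₁ + b·p₂ ≈ (-0.087, -0.485, -0.870); φ = arcsin(p_z) ≈ -60.48°, λ = atan2(p_y, p_x) ≈ -100.21°.

≈ lat -60.5°, lon -100.2°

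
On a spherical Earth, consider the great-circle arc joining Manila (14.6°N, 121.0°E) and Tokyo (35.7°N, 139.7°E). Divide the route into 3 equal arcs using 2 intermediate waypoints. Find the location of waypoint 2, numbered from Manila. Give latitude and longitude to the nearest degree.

Convert each endpoint to a unit vector on the sphere (x = cos φ cos λ, y = cos φ sin λ, z = sin φ).
The central angle between the endpoints is δ = arccos(p₁·p₂) ≈ 0.470 rad (26.9°).
Interpolate at f = 2/3 with slerp weights a = sin((1−f)δ)/sin δ ≈ 0.345, b = sin(fδ)/sin δ ≈ 0.681.
p = a·p₁ + b·p₂ ≈ (-0.593, 0.643, 0.484); φ = arcsin(p_z) ≈ 28.95°, λ = atan2(p_y, p_x) ≈ 132.68°.

≈ 29°N, 133°E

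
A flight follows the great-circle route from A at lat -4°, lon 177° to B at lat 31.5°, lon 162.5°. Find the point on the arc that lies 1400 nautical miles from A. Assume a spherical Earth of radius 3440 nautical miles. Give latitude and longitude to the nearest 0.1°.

≈ lat 17.8°, lon 168.7°

Write both endpoints as unit vectors p₁, p₂ with components (cos φ cos λ, cos φ sin λ, sin φ).
The central angle between the endpoints is δ = arccos(p₁·p₂) ≈ 0.665 rad (38.1°). The total great-circle distance is δ·R ≈ 0.665 × 3440 ≈ 2287 nmi, so the target fraction is f = 1400/2287 ≈ 0.612.
Interpolate at f ≈ 0.612 with slerp weights a = sin((1−f)δ)/sin δ ≈ 0.413, b = sin(fδ)/sin δ ≈ 0.642.
p = a·p₁ + b·p₂ ≈ (-0.934, 0.186, 0.306); φ = arcsin(p_z) ≈ 17.84°, λ = atan2(p_y, p_x) ≈ 168.73°.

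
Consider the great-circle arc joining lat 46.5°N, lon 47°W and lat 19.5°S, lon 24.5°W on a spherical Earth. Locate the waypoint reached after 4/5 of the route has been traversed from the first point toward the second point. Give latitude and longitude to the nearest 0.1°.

≈ lat 6.2°S, lon 28.4°W

Write both endpoints as unit vectors p₁, p₂ with components (cos φ cos λ, cos φ sin λ, sin φ).
The central angle between the endpoints is δ = arccos(p₁·p₂) ≈ 1.205 rad (69.1°).
Interpolate at f = 4/5 with slerp weights a = sin((1−f)δ)/sin δ ≈ 0.256, b = sin(fδ)/sin δ ≈ 0.880.
p = a·p₁ + b·p₂ ≈ (0.875, -0.473, -0.108); φ = arcsin(p_z) ≈ -6.21°, λ = atan2(p_y, p_x) ≈ -28.38°.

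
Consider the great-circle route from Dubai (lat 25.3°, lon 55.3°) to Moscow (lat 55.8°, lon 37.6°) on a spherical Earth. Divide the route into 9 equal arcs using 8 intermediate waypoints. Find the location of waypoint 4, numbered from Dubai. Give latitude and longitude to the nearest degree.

From cos δ = sin φ₁ sin φ₂ + cos φ₁ cos φ₂ cos Δλ, the central angle is δ ≈ 0.578 rad (33.1°).
Interpolate at f = 4/9 with slerp weights a = sin((1−f)δ)/sin δ ≈ 0.578, b = sin(fδ)/sin δ ≈ 0.465.
p = a·p₁ + b·p₂ ≈ (0.504, 0.589, 0.632); φ = arcsin(p_z) ≈ 39.16°, λ = atan2(p_y, p_x) ≈ 49.42°.

≈ lat 39°, lon 49°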